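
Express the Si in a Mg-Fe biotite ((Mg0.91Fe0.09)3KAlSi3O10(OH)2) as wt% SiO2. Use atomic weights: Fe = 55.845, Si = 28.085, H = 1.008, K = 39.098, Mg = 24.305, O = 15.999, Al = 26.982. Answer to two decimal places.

42.33 wt%

M((Mg0.91Fe0.09)3KAlSi3O10(OH)2) = 425.770 g/mol; M(SiO2) = 60.083 g/mol.
Moles SiO2 per formula unit = 3 Si ÷ 1 = 3.0000.
SiO2 fraction = (3.0000 × 60.083) / 425.770 = 180.249/425.770 = 0.4233.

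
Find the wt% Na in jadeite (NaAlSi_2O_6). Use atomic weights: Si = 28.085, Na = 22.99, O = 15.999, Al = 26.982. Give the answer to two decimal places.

11.37 weight percent

Molar mass of NaAlSi_2O_6: 1×22.99 + 1×26.982 + 2×28.085 + 6×15.999 = 202.136 g/mol.
Mass of Na per formula unit: 1 × 22.99 = 22.990 g.
Weight fraction Na = 22.990 / 202.136 = 0.1137.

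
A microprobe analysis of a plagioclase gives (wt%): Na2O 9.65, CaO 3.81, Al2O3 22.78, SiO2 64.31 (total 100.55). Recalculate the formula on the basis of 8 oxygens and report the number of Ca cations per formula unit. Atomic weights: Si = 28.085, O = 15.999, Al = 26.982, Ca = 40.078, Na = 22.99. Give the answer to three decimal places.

0.179 Ca apfu

9.65 wt% Na2O ÷ 61.979 g/mol = 0.15570 mol, giving 0.31140 Na and 0.15570 O.
3.81 wt% CaO ÷ 56.077 g/mol = 0.06794 mol, giving 0.06794 Ca and 0.06794 O.
22.78 wt% Al2O3 ÷ 101.961 g/mol = 0.22342 mol, giving 0.44684 Al and 0.67026 O.
64.31 wt% SiO2 ÷ 60.083 g/mol = 1.07035 mol, giving 1.07035 Si and 2.14070 O.
Oxygen sums to 3.03460; scaling by 8/3.03460 = 2.63626 puts the formula on 8 O.
Ca: 0.06794 × 2.63626 = 0.179 atoms per formula unit.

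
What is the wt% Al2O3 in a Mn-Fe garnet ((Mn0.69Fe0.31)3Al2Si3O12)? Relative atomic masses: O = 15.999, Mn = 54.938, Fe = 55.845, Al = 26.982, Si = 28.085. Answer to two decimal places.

20.56 wt%

Molar mass of (Mn0.69Fe0.31)3Al2Si3O12 = 2.07*54.938 + 0.93*55.845 + 2*26.982 + 3*28.085 + 12*15.999 = 495.865 g/mol.
Each formula unit contains 2 Al, equivalent to 2/2 = 1.0000 mol Al2O3.
M(Al2O3) = 2×26.982 + 3×15.999 = 101.961 g/mol.
Mass of Al2O3 per formula unit = 1.0000 × 101.961 = 101.961 g.
Al2O3 wt% = 101.961 / 495.865 × 100 = 20.56%.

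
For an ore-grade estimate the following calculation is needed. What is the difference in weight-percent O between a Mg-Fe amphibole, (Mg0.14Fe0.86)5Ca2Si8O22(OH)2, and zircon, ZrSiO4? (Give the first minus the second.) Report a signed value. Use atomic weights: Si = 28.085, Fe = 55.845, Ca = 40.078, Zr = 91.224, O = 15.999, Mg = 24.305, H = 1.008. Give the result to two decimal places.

M((Mg0.14Fe0.86)5Ca2Si8O22(OH)2) = 947.975 g/mol, so wt% O = 383.976/947.975 × 100 = 40.50%.
M(ZrSiO4) = 183.305 g/mol, so wt% O = 63.996/183.305 × 100 = 34.91%.
40.50 − 34.91 = 5.59 pp.

5.59 percentage points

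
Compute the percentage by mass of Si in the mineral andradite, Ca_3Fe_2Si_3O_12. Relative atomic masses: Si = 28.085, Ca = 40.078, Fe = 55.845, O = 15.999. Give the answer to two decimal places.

16.58 mass %

M(Ca_3Fe_2Si_3O_12) = 508.167 g/mol.
Si contributes 3 × 28.085 = 84.255 g per mole.
84.255/508.167 = 0.1658 → 16.58%.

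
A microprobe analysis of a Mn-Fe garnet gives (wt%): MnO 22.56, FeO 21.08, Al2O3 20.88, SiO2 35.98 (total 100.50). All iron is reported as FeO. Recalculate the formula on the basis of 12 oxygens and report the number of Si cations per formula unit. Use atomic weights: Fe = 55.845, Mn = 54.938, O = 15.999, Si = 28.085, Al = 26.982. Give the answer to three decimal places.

2.965 Si apfu

MnO (M=70.937): mol = 0.31803; Mn = 0.31803, O = 0.31803.
FeO (M=71.844): mol = 0.29341; Fe = 0.29341, O = 0.29341.
Al2O3 (M=101.961): mol = 0.20478; Al = 0.40956, O = 0.61434.
SiO2 (M=60.083): mol = 0.59884; Si = 0.59884, O = 1.19768.
ΣO = 2.42346; factor = 12/ΣO = 4.95160.
Si apfu = 0.59884 × 4.95160 = 2.965.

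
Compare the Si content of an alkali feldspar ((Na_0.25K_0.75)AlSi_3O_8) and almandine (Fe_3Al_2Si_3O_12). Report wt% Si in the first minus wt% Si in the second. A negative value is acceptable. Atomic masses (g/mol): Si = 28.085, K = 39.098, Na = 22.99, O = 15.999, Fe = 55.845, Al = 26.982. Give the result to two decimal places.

First mineral: 84.255 g Si in 274.300 g formula = 30.72 wt% Si.
Second mineral: 84.255 g Si in 497.742 g formula = 16.93 wt% Si.
30.72% − 16.93% gives a difference of 13.79 percentage points.

13.79 percentage points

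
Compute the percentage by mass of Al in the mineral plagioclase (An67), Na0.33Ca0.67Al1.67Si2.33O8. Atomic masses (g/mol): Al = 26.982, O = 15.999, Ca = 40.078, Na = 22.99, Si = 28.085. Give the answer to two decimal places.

16.51 mass %

Formula mass = 0.33×22.99 + 0.67×40.078 + 1.67×26.982 + 2.33×28.085 + 8×15.999 = 272.929 g/mol, of which 45.060 g is Al.
So Al makes up 45.060/272.929 = 0.1651 of the mass, i.e. 16.51%.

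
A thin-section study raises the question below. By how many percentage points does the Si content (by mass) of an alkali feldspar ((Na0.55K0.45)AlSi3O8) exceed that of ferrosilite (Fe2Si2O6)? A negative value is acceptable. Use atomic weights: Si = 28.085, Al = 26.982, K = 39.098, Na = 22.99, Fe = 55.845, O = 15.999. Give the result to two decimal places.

M((Na0.55K0.45)AlSi3O8) = 269.468 g/mol, so wt% Si = 84.255/269.468 × 100 = 31.27%.
M(Fe2Si2O6) = 263.854 g/mol, so wt% Si = 56.170/263.854 × 100 = 21.29%.
31.27 − 21.29 = 9.98 pp.

9.98 percentage points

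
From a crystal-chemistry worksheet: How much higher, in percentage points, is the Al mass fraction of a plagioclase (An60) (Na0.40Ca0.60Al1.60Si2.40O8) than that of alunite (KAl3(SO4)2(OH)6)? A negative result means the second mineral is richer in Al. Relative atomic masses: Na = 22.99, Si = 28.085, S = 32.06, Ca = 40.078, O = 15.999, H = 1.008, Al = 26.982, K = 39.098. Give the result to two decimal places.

-3.66 percentage points

M(Na0.40Ca0.60Al1.60Si2.40O8) = 271.810 g/mol, so wt% Al = 43.171/271.810 × 100 = 15.88%.
M(KAl3(SO4)2(OH)6) = 414.198 g/mol, so wt% Al = 80.946/414.198 × 100 = 19.54%.
15.88 − 19.54 = -3.66 pp.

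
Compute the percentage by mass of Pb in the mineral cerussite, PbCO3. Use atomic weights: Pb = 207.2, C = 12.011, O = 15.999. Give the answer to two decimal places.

77.54 wt%

M(PbCO3) = 267.208 g/mol.
Pb contributes 1 × 207.2 = 207.200 g per mole.
207.200/267.208 = 0.7754 → 77.54%.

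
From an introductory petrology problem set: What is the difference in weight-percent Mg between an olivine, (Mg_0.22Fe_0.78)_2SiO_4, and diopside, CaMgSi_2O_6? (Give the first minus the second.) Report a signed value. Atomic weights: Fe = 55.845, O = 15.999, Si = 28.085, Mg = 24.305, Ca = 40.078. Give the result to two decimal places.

M((Mg_0.22Fe_0.78)_2SiO_4) = 189.893 g/mol, so wt% Mg = 10.694/189.893 × 100 = 5.63%.
M(CaMgSi_2O_6) = 216.547 g/mol, so wt% Mg = 24.305/216.547 × 100 = 11.22%.
5.63 − 11.22 = -5.59 pp.

-5.59 percentage points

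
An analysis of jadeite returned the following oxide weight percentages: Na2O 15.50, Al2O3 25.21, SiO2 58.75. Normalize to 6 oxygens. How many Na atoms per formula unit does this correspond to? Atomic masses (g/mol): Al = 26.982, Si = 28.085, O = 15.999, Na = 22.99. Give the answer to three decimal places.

1.018 Na apfu

Na2O (M=61.979): mol = 0.25008; Na = 0.50016, O = 0.25008.
Al2O3 (M=101.961): mol = 0.24725; Al = 0.49450, O = 0.74175.
SiO2 (M=60.083): mol = 0.97781; Si = 0.97781, O = 1.95562.
ΣO = 2.94745; factor = 6/ΣO = 2.03566.
Na apfu = 0.50016 × 2.03566 = 1.018.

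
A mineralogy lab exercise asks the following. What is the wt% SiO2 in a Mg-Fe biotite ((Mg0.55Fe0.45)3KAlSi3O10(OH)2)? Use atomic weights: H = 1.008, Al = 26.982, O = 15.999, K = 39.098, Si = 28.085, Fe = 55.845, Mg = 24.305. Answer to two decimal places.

39.20 wt%

Formula mass = 459.833 g/mol.
3 Si → 3.0000 mol SiO2 per formula unit; M(SiO2) = 60.083, so SiO2 mass = 180.249 g.
180.249/459.833 × 100 = 39.20 wt%.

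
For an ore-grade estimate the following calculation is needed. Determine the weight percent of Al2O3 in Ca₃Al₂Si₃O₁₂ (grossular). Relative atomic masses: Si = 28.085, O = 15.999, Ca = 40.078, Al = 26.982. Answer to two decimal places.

Formula mass = 450.441 g/mol.
2 Al → 1.0000 mol Al2O3 per formula unit; M(Al2O3) = 101.961, so Al2O3 mass = 101.961 g.
101.961/450.441 × 100 = 22.64 wt%.

22.64 wt%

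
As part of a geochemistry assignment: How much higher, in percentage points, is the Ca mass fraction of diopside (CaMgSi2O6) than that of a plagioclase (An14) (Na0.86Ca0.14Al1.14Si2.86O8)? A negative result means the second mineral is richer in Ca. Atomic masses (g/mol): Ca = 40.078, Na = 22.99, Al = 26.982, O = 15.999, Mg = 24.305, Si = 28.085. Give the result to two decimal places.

16.39 percentage points

First mineral: 40.078 g Ca in 216.547 g formula = 18.51 wt% Ca.
Second mineral: 5.611 g Ca in 264.457 g formula = 2.12 wt% Ca.
18.51% − 2.12% gives a difference of 16.39 percentage points.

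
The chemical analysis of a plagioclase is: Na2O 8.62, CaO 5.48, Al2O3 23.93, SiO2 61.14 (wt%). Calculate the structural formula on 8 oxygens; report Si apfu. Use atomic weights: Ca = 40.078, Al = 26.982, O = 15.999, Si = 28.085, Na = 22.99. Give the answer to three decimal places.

2.735 Si apfu

Na2O (M=61.979): mol = 0.13908; Na = 0.27816, O = 0.13908.
CaO (M=56.077): mol = 0.09772; Ca = 0.09772, O = 0.09772.
Al2O3 (M=101.961): mol = 0.23470; Al = 0.46940, O = 0.70410.
SiO2 (M=60.083): mol = 1.01759; Si = 1.01759, O = 2.03518.
ΣO = 2.97608; factor = 8/ΣO = 2.68810.
Si apfu = 1.01759 × 2.68810 = 2.735.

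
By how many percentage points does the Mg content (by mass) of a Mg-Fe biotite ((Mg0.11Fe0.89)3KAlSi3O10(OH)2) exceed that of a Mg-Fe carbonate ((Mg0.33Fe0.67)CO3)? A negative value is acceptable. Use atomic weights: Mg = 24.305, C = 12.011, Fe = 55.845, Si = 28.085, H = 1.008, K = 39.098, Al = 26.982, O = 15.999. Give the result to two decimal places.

First mineral: 8.021 g Mg in 501.466 g formula = 1.60 wt% Mg.
Second mineral: 8.021 g Mg in 105.445 g formula = 7.61 wt% Mg.
1.60% − 7.61% gives a difference of -6.01 percentage points.

-6.01 percentage points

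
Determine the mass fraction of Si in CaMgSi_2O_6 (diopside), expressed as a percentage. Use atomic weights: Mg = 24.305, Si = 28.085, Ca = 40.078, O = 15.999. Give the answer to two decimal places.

25.94 mass %

Formula mass = 1·40.078 + 1·24.305 + 2·28.085 + 6·15.999 = 216.547 g/mol, of which 56.170 g is Si.
So Si makes up 56.170/216.547 = 0.2594 of the mass, i.e. 25.94%.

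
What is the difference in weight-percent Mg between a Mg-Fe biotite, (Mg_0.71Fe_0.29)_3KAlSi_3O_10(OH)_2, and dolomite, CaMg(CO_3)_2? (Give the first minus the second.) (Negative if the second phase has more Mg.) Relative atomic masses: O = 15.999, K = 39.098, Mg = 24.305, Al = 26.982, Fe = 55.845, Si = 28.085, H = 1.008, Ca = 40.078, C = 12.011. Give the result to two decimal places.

-1.54 percentage points

M((Mg_0.71Fe_0.29)_3KAlSi_3O_10(OH)_2) = 444.694 g/mol, so wt% Mg = 51.770/444.694 × 100 = 11.64%.
M(CaMg(CO_3)_2) = 184.399 g/mol, so wt% Mg = 24.305/184.399 × 100 = 13.18%.
11.64 − 13.18 = -1.54 pp.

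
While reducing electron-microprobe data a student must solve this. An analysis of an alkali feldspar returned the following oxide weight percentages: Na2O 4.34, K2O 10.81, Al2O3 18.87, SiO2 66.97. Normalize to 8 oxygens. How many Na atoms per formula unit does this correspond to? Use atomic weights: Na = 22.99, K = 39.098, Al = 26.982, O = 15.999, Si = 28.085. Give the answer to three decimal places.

0.377 Na apfu

Na2O (M=61.979): mol = 0.07002; Na = 0.14004, O = 0.07002.
K2O (M=94.195): mol = 0.11476; K = 0.22952, O = 0.11476.
Al2O3 (M=101.961): mol = 0.18507; Al = 0.37014, O = 0.55521.
SiO2 (M=60.083): mol = 1.11462; Si = 1.11462, O = 2.22924.
ΣO = 2.96923; factor = 8/ΣO = 2.69430.
Na apfu = 0.14004 × 2.69430 = 0.377.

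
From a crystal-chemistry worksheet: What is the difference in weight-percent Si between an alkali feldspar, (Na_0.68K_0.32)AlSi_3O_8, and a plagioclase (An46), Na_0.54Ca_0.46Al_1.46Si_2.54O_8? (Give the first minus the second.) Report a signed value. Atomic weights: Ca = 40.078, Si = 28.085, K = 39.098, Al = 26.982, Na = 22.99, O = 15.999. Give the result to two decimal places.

5.05 percentage points

Si in (Na_0.68K_0.32)AlSi_3O_8: molar mass 267.374 g/mol; 3×28.085 = 84.255 g → 31.51 wt%.
Si in Na_0.54Ca_0.46Al_1.46Si_2.54O_8: molar mass 269.572 g/mol; 2.54×28.085 = 71.336 g → 26.46 wt%.
Difference = 31.51 − 26.46 = 5.05 percentage points.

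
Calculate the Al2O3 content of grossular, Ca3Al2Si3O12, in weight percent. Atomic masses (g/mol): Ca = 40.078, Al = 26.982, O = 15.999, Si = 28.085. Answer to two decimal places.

22.64 wt%

Formula mass = 450.441 g/mol.
2 Al → 1.0000 mol Al2O3 per formula unit; M(Al2O3) = 101.961, so Al2O3 mass = 101.961 g.
101.961/450.441 × 100 = 22.64 wt%.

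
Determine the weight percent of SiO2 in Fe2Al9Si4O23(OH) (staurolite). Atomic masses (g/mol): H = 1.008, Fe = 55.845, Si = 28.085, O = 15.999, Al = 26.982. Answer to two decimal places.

Molar mass of Fe2Al9Si4O23(OH) = 2*55.845 + 9*26.982 + 4*28.085 + 24*15.999 + 1*1.008 = 851.852 g/mol.
Each formula unit contains 4 Si, equivalent to 4/1 = 4.0000 mol SiO2.
M(SiO2) = 1×28.085 + 2×15.999 = 60.083 g/mol.
Mass of SiO2 per formula unit = 4.0000 × 60.083 = 240.332 g.
SiO2 wt% = 240.332 / 851.852 × 100 = 28.21%.

28.21 wt%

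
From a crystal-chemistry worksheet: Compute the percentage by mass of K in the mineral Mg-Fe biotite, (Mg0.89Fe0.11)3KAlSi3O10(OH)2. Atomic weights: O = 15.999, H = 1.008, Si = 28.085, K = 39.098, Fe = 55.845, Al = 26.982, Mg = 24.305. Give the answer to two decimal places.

M((Mg0.89Fe0.11)3KAlSi3O10(OH)2) = 427.662 g/mol.
K contributes 1 × 39.098 = 39.098 g per mole.
39.098/427.662 = 0.0914 → 9.14%.

9.14 weight percent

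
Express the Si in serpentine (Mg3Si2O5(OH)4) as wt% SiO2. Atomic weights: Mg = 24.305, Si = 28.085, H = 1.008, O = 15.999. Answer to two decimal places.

43.36 wt%

M(Mg3Si2O5(OH)4) = 277.108 g/mol; M(SiO2) = 60.083 g/mol.
Moles SiO2 per formula unit = 2 Si ÷ 1 = 2.0000.
SiO2 fraction = (2.0000 × 60.083) / 277.108 = 120.166/277.108 = 0.4336.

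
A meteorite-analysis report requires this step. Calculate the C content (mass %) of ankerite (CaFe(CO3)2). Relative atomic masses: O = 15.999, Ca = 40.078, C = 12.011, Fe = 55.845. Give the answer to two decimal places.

11.12 mass %

Molar mass of CaFe(CO3)2: 1*40.078 + 1*55.845 + 2*12.011 + 6*15.999 = 215.939 g/mol.
Mass of C per formula unit: 2 × 12.011 = 24.022 g.
Weight fraction C = 24.022 / 215.939 = 0.1112.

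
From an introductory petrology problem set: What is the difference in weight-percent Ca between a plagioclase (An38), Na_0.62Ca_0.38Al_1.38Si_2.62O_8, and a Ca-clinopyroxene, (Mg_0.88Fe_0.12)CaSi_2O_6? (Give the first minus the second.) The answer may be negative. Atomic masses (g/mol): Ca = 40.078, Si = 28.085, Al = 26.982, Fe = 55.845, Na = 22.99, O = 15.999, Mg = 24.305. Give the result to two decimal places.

-12.51 percentage points

Ca in Na_0.62Ca_0.38Al_1.38Si_2.62O_8: molar mass 268.293 g/mol; 0.38×40.078 = 15.230 g → 5.68 wt%.
Ca in (Mg_0.88Fe_0.12)CaSi_2O_6: molar mass 220.332 g/mol; 1×40.078 = 40.078 g → 18.19 wt%.
Difference = 5.68 − 18.19 = -12.51 percentage points.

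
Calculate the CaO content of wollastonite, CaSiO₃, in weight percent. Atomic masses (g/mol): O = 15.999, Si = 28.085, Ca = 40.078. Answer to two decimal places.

Formula mass = 116.160 g/mol.
1 Ca → 1.0000 mol CaO per formula unit; M(CaO) = 56.077, so CaO mass = 56.077 g.
56.077/116.160 × 100 = 48.28 wt%.

48.28 wt%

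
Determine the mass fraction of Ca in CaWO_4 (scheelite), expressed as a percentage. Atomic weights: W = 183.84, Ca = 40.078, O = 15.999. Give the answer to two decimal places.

13.92 wt%

Formula mass = 1×40.078 + 1×183.84 + 4×15.999 = 287.914 g/mol, of which 40.078 g is Ca.
So Ca makes up 40.078/287.914 = 0.1392 of the mass, i.e. 13.92%.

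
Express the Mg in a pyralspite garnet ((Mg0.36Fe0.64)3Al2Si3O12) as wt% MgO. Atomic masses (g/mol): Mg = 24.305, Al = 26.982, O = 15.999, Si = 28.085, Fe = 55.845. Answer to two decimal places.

Formula mass = 463.679 g/mol.
1.08 Mg → 1.0800 mol MgO per formula unit; M(MgO) = 40.304, so MgO mass = 43.528 g.
43.528/463.679 × 100 = 9.39 wt%.

9.39 wt%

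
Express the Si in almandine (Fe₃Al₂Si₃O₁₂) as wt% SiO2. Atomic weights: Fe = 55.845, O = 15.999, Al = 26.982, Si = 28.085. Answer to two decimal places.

Molar mass of Fe₃Al₂Si₃O₁₂ = 3*55.845 + 2*26.982 + 3*28.085 + 12*15.999 = 497.742 g/mol.
Each formula unit contains 3 Si, equivalent to 3/1 = 3.0000 mol SiO2.
M(SiO2) = 1×28.085 + 2×15.999 = 60.083 g/mol.
Mass of SiO2 per formula unit = 3.0000 × 60.083 = 180.249 g.
SiO2 wt% = 180.249 / 497.742 × 100 = 36.21%.

36.21 wt%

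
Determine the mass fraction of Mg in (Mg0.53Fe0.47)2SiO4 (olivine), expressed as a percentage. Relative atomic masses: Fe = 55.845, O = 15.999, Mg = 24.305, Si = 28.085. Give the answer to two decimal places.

Molar mass of (Mg0.53Fe0.47)2SiO4: 1.06×24.305 + 0.94×55.845 + 1×28.085 + 4×15.999 = 170.339 g/mol.
Mass of Mg per formula unit: 1.06 × 24.305 = 25.763 g.
Weight fraction Mg = 25.763 / 170.339 = 0.1512.

15.12 mass %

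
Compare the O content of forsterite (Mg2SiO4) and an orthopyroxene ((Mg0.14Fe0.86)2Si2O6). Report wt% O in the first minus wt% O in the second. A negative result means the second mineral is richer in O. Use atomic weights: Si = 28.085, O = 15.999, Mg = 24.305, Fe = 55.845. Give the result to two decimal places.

First mineral: 63.996 g O in 140.691 g formula = 45.49 wt% O.
Second mineral: 95.994 g O in 255.023 g formula = 37.64 wt% O.
45.49% − 37.64% gives a difference of 7.85 percentage points.

7.85 percentage points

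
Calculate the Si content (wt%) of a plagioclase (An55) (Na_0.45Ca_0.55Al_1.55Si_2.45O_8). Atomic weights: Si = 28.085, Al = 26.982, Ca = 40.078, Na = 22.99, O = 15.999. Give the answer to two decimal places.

25.39 wt%

Formula mass = 0.45·22.99 + 0.55·40.078 + 1.55·26.982 + 2.45·28.085 + 8·15.999 = 271.011 g/mol, of which 68.808 g is Si.
So Si makes up 68.808/271.011 = 0.2539 of the mass, i.e. 25.39%.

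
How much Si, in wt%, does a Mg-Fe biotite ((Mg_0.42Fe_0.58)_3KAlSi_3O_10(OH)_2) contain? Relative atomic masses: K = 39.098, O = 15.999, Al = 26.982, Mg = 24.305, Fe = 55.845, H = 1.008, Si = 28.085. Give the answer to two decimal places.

17.85 wt%

M((Mg_0.42Fe_0.58)_3KAlSi_3O_10(OH)_2) = 472.134 g/mol.
Si contributes 3 × 28.085 = 84.255 g per mole.
84.255/472.134 = 0.1785 → 17.85%.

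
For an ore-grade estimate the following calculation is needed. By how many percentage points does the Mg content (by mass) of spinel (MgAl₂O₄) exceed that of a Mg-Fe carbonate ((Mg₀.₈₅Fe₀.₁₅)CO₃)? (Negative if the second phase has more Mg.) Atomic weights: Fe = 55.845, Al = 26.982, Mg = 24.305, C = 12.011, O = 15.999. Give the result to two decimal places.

First mineral: 24.305 g Mg in 142.265 g formula = 17.08 wt% Mg.
Second mineral: 20.659 g Mg in 89.044 g formula = 23.20 wt% Mg.
17.08% − 23.20% gives a difference of -6.12 percentage points.

-6.12 percentage points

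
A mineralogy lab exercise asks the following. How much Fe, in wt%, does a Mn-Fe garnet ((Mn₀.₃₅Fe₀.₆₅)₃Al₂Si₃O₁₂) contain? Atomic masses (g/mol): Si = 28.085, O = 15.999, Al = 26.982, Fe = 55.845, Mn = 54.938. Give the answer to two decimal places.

Formula mass = 1.05*54.938 + 1.95*55.845 + 2*26.982 + 3*28.085 + 12*15.999 = 496.790 g/mol, of which 108.898 g is Fe.
So Fe makes up 108.898/496.790 = 0.2192 of the mass, i.e. 21.92%.

21.92 wt%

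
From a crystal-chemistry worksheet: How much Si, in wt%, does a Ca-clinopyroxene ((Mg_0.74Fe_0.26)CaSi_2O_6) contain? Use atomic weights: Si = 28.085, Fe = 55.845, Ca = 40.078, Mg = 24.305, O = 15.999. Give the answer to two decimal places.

Formula mass = 0.74×24.305 + 0.26×55.845 + 1×40.078 + 2×28.085 + 6×15.999 = 224.747 g/mol, of which 56.170 g is Si.
So Si makes up 56.170/224.747 = 0.2499 of the mass, i.e. 24.99%.

24.99 wt%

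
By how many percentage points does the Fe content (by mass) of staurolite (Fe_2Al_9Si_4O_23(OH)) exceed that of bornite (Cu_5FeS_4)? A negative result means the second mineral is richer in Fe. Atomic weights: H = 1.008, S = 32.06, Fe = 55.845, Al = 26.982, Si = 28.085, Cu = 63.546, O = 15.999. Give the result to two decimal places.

1.98 percentage points

M(Fe_2Al_9Si_4O_23(OH)) = 851.852 g/mol, so wt% Fe = 111.690/851.852 × 100 = 13.11%.
M(Cu_5FeS_4) = 501.815 g/mol, so wt% Fe = 55.845/501.815 × 100 = 11.13%.
13.11 − 11.13 = 1.98 pp.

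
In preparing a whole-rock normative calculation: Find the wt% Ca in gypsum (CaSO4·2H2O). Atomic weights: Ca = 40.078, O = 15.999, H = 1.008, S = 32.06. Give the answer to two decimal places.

23.28 mass %

Formula mass = 1*40.078 + 1*32.06 + 6*15.999 + 4*1.008 = 172.164 g/mol, of which 40.078 g is Ca.
So Ca makes up 40.078/172.164 = 0.2328 of the mass, i.e. 23.28%.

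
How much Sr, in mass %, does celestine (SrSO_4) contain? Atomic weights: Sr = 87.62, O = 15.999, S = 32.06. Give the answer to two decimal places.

47.70 mass %

Molar mass of SrSO_4: 1·87.62 + 1·32.06 + 4·15.999 = 183.676 g/mol.
Mass of Sr per formula unit: 1 × 87.62 = 87.620 g.
Weight fraction Sr = 87.620 / 183.676 = 0.4770.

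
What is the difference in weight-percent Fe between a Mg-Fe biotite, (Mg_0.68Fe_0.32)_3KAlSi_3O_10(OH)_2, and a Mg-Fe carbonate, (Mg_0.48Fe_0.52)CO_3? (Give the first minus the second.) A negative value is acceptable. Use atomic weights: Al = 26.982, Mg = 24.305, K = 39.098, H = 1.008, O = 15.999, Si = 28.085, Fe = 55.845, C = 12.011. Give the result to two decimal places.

-16.85 percentage points

First mineral: 53.611 g Fe in 447.532 g formula = 11.98 wt% Fe.
Second mineral: 29.039 g Fe in 100.714 g formula = 28.83 wt% Fe.
11.98% − 28.83% gives a difference of -16.85 percentage points.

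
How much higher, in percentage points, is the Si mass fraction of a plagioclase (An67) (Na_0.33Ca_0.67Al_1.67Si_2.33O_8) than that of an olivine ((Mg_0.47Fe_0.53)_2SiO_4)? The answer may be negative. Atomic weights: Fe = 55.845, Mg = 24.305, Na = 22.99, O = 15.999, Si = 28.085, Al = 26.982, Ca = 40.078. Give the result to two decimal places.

7.85 percentage points

First mineral: 65.438 g Si in 272.929 g formula = 23.98 wt% Si.
Second mineral: 28.085 g Si in 174.123 g formula = 16.13 wt% Si.
23.98% − 16.13% gives a difference of 7.85 percentage points.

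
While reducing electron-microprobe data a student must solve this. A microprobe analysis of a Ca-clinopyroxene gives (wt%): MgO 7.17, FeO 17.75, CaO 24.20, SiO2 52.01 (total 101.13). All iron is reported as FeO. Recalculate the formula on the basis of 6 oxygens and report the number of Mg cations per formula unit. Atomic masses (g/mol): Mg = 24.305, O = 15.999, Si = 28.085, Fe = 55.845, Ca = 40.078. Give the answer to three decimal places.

MgO: 7.17/40.304 = 0.17790 mol → 0.17790 mol Mg, 0.17790 mol O.
FeO: 17.75/71.844 = 0.24706 mol → 0.24706 mol Fe, 0.24706 mol O.
CaO: 24.20/56.077 = 0.43155 mol → 0.43155 mol Ca, 0.43155 mol O.
SiO2: 52.01/60.083 = 0.86564 mol → 0.86564 mol Si, 1.73128 mol O.
Total oxygen = 2.58779 mol. Normalization factor = 6/2.58779 = 2.31858.
Mg per 6 O = 0.17790 × 2.31858 = 0.412.

0.412 Mg apfu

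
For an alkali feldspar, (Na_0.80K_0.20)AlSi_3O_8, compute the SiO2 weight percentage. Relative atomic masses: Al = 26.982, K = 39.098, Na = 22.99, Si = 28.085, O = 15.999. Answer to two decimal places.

Formula mass = 265.441 g/mol.
3 Si → 3.0000 mol SiO2 per formula unit; M(SiO2) = 60.083, so SiO2 mass = 180.249 g.
180.249/265.441 × 100 = 67.91 wt%.

67.91 wt%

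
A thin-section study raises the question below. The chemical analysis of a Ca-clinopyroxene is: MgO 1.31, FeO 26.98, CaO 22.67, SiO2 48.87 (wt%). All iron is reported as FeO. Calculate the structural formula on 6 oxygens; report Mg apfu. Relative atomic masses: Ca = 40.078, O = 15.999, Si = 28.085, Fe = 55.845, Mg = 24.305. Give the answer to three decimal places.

MgO: 1.31/40.304 = 0.03250 mol → 0.03250 mol Mg, 0.03250 mol O.
FeO: 26.98/71.844 = 0.37554 mol → 0.37554 mol Fe, 0.37554 mol O.
CaO: 22.67/56.077 = 0.40427 mol → 0.40427 mol Ca, 0.40427 mol O.
SiO2: 48.87/60.083 = 0.81337 mol → 0.81337 mol Si, 1.62674 mol O.
Total oxygen = 2.43905 mol. Normalization factor = 6/2.43905 = 2.45997.
Mg per 6 O = 0.03250 × 2.45997 = 0.080.

0.080 Mg apfu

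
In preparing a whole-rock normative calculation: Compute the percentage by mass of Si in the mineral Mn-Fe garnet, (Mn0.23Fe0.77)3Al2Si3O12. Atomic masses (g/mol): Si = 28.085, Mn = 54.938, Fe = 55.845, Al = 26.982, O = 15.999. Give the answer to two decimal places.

M((Mn0.23Fe0.77)3Al2Si3O12) = 497.116 g/mol.
Si contributes 3 × 28.085 = 84.255 g per mole.
84.255/497.116 = 0.1695 → 16.95%.

16.95 mass %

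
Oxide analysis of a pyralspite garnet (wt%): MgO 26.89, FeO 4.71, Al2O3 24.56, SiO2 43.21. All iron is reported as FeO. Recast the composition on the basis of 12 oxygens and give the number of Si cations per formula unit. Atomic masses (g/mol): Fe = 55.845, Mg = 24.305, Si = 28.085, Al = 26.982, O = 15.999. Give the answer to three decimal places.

2.982 Si apfu

MgO: 26.89/40.304 = 0.66718 mol → 0.66718 mol Mg, 0.66718 mol O.
FeO: 4.71/71.844 = 0.06556 mol → 0.06556 mol Fe, 0.06556 mol O.
Al2O3: 24.56/101.961 = 0.24088 mol → 0.48176 mol Al, 0.72264 mol O.
SiO2: 43.21/60.083 = 0.71917 mol → 0.71917 mol Si, 1.43834 mol O.
Total oxygen = 2.89372 mol. Normalization factor = 12/2.89372 = 4.14691.
Si per 12 O = 0.71917 × 4.14691 = 2.982.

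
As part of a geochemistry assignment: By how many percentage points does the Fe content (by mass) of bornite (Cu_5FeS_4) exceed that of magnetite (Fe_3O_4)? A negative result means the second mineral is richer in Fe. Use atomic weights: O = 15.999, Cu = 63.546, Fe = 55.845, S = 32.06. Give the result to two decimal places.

First mineral: 55.845 g Fe in 501.815 g formula = 11.13 wt% Fe.
Second mineral: 167.535 g Fe in 231.531 g formula = 72.36 wt% Fe.
11.13% − 72.36% gives a difference of -61.23 percentage points.

-61.23 percentage points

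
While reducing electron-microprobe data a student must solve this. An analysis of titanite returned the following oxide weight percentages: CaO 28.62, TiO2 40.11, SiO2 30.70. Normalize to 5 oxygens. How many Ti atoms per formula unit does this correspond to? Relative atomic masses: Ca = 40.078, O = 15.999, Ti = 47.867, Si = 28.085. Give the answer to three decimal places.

28.62 wt% CaO ÷ 56.077 g/mol = 0.51037 mol, giving 0.51037 Ca and 0.51037 O.
40.11 wt% TiO2 ÷ 79.865 g/mol = 0.50222 mol, giving 0.50222 Ti and 1.00444 O.
30.70 wt% SiO2 ÷ 60.083 g/mol = 0.51096 mol, giving 0.51096 Si and 1.02192 O.
Oxygen sums to 2.53673; scaling by 5/2.53673 = 1.97104 puts the formula on 5 O.
Ti: 0.50222 × 1.97104 = 0.990 atoms per formula unit.

0.990 Ti apfu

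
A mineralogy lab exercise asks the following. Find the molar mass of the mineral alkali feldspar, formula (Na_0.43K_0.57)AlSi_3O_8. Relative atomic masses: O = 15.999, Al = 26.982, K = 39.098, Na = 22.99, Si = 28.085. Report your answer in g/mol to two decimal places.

Na: 0.43 × 22.99 = 9.8857
K: 0.57 × 39.098 = 22.2859
Al: 1 × 26.982 = 26.9820
Si: 3 × 28.085 = 84.2550
O: 8 × 15.999 = 127.9920
Summing the contributions gives the formula mass.

271.40 g/mol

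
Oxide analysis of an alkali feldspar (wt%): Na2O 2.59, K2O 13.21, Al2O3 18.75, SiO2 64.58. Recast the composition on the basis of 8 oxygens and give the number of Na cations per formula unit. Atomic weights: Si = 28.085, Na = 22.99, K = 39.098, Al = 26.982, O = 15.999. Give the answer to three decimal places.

0.232 Na apfu

2.59 wt% Na2O ÷ 61.979 g/mol = 0.04179 mol, giving 0.08358 Na and 0.04179 O.
13.21 wt% K2O ÷ 94.195 g/mol = 0.14024 mol, giving 0.28048 K and 0.14024 O.
18.75 wt% Al2O3 ÷ 101.961 g/mol = 0.18389 mol, giving 0.36778 Al and 0.55167 O.
64.58 wt% SiO2 ÷ 60.083 g/mol = 1.07485 mol, giving 1.07485 Si and 2.14970 O.
Oxygen sums to 2.88340; scaling by 8/2.88340 = 2.77450 puts the formula on 8 O.
Na: 0.08358 × 2.77450 = 0.232 atoms per formula unit.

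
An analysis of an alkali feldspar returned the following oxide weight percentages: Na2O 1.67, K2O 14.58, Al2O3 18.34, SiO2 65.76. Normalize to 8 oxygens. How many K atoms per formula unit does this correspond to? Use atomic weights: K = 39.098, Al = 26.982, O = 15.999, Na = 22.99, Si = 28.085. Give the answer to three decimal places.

Na2O: 1.67/61.979 = 0.02694 mol → 0.05388 mol Na, 0.02694 mol O.
K2O: 14.58/94.195 = 0.15479 mol → 0.30958 mol K, 0.15479 mol O.
Al2O3: 18.34/101.961 = 0.17987 mol → 0.35974 mol Al, 0.53961 mol O.
SiO2: 65.76/60.083 = 1.09449 mol → 1.09449 mol Si, 2.18898 mol O.
Total oxygen = 2.91032 mol. Normalization factor = 8/2.91032 = 2.74884.
K per 8 O = 0.30958 × 2.74884 = 0.851.

0.851 K apfu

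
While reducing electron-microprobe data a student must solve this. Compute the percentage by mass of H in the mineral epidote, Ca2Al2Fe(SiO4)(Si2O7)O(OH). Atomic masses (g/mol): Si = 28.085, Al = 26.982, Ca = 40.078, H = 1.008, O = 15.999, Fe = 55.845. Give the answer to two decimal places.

0.21 weight percent

Formula mass = 2×40.078 + 2×26.982 + 1×55.845 + 3×28.085 + 13×15.999 + 1×1.008 = 483.215 g/mol, of which 1.008 g is H.
So H makes up 1.008/483.215 = 0.0021 of the mass, i.e. 0.21%.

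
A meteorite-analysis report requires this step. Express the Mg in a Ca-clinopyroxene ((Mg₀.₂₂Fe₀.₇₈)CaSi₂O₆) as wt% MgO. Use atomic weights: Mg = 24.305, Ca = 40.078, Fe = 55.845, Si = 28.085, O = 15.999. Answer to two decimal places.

3.68 wt%

Molar mass of (Mg₀.₂₂Fe₀.₇₈)CaSi₂O₆ = 0.22×24.305 + 0.78×55.845 + 1×40.078 + 2×28.085 + 6×15.999 = 241.148 g/mol.
Each formula unit contains 0.22 Mg, equivalent to 0.22/1 = 0.2200 mol MgO.
M(MgO) = 1×24.305 + 1×15.999 = 40.304 g/mol.
Mass of MgO per formula unit = 0.2200 × 40.304 = 8.867 g.
MgO wt% = 8.867 / 241.148 × 100 = 3.68%.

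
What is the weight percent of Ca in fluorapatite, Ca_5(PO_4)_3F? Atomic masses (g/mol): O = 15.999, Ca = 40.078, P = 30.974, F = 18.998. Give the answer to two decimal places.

Molar mass of Ca_5(PO_4)_3F: 5×40.078 + 3×30.974 + 12×15.999 + 1×18.998 = 504.298 g/mol.
Mass of Ca per formula unit: 5 × 40.078 = 200.390 g.
Weight fraction Ca = 200.390 / 504.298 = 0.3974.

39.74 weight percent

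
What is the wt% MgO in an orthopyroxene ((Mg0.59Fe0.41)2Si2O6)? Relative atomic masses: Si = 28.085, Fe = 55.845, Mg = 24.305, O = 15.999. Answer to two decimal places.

20.98 wt%

M((Mg0.59Fe0.41)2Si2O6) = 226.637 g/mol; M(MgO) = 40.304 g/mol.
Moles MgO per formula unit = 1.18 Mg ÷ 1 = 1.1800.
MgO fraction = (1.1800 × 40.304) / 226.637 = 47.559/226.637 = 0.2098.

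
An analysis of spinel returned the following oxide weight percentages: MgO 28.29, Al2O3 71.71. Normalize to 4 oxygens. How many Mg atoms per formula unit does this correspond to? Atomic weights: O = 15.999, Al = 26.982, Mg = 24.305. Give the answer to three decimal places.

MgO: 28.29/40.304 = 0.70192 mol → 0.70192 mol Mg, 0.70192 mol O.
Al2O3: 71.71/101.961 = 0.70331 mol → 1.40662 mol Al, 2.10993 mol O.
Total oxygen = 2.81185 mol. Normalization factor = 4/2.81185 = 1.42255.
Mg per 4 O = 0.70192 × 1.42255 = 0.999.

0.999 Mg apfu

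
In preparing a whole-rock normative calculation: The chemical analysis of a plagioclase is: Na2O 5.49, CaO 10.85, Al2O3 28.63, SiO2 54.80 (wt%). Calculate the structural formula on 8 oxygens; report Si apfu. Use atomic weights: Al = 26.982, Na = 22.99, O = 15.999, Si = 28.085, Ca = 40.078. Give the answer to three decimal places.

Na2O: 5.49/61.979 = 0.08858 mol → 0.17716 mol Na, 0.08858 mol O.
CaO: 10.85/56.077 = 0.19348 mol → 0.19348 mol Ca, 0.19348 mol O.
Al2O3: 28.63/101.961 = 0.28079 mol → 0.56158 mol Al, 0.84237 mol O.
SiO2: 54.80/60.083 = 0.91207 mol → 0.91207 mol Si, 1.82414 mol O.
Total oxygen = 2.94857 mol. Normalization factor = 8/2.94857 = 2.71318.
Si per 8 O = 0.91207 × 2.71318 = 2.475.

2.475 Si apfu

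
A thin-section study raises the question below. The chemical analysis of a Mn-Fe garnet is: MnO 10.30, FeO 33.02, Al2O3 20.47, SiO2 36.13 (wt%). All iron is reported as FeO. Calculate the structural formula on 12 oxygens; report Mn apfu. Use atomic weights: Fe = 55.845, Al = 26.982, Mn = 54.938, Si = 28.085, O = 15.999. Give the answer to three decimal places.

10.30 wt% MnO ÷ 70.937 g/mol = 0.14520 mol, giving 0.14520 Mn and 0.14520 O.
33.02 wt% FeO ÷ 71.844 g/mol = 0.45961 mol, giving 0.45961 Fe and 0.45961 O.
20.47 wt% Al2O3 ÷ 101.961 g/mol = 0.20076 mol, giving 0.40152 Al and 0.60228 O.
36.13 wt% SiO2 ÷ 60.083 g/mol = 0.60133 mol, giving 0.60133 Si and 1.20266 O.
Oxygen sums to 2.40975; scaling by 12/2.40975 = 4.97977 puts the formula on 12 O.
Mn: 0.14520 × 4.97977 = 0.723 atoms per formula unit.

0.723 Mn apfu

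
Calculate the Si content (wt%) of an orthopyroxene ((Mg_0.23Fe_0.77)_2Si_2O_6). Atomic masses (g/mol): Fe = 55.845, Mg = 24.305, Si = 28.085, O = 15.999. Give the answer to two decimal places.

Molar mass of (Mg_0.23Fe_0.77)_2Si_2O_6: 0.46*24.305 + 1.54*55.845 + 2*28.085 + 6*15.999 = 249.346 g/mol.
Mass of Si per formula unit: 2 × 28.085 = 56.170 g.
Weight fraction Si = 56.170 / 249.346 = 0.2253.

22.53 wt%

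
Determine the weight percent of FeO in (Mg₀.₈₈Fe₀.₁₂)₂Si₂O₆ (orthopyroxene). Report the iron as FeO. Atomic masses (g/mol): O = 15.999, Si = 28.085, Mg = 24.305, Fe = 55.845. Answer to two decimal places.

Molar mass of (Mg₀.₈₈Fe₀.₁₂)₂Si₂O₆ = 1.76*24.305 + 0.24*55.845 + 2*28.085 + 6*15.999 = 208.344 g/mol.
Each formula unit contains 0.24 Fe, equivalent to 0.24/1 = 0.2400 mol FeO.
M(FeO) = 1×55.845 + 1×15.999 = 71.844 g/mol.
Mass of FeO per formula unit = 0.2400 × 71.844 = 17.243 g.
FeO wt% = 17.243 / 208.344 × 100 = 8.28%.

8.28 wt%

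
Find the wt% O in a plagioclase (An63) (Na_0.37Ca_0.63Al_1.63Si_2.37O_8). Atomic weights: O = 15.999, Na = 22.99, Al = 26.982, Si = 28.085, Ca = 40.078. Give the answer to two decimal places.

47.01 mass %

Molar mass of Na_0.37Ca_0.63Al_1.63Si_2.37O_8: 0.37·22.99 + 0.63·40.078 + 1.63·26.982 + 2.37·28.085 + 8·15.999 = 272.290 g/mol.
Mass of O per formula unit: 8 × 15.999 = 127.992 g.
Weight fraction O = 127.992 / 272.290 = 0.4701.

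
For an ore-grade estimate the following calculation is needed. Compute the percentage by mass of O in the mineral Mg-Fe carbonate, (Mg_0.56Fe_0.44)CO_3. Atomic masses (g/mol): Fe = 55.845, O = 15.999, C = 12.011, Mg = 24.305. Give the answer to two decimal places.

48.88 wt%

M((Mg_0.56Fe_0.44)CO_3) = 98.191 g/mol.
O contributes 3 × 15.999 = 47.997 g per mole.
47.997/98.191 = 0.4888 → 48.88%.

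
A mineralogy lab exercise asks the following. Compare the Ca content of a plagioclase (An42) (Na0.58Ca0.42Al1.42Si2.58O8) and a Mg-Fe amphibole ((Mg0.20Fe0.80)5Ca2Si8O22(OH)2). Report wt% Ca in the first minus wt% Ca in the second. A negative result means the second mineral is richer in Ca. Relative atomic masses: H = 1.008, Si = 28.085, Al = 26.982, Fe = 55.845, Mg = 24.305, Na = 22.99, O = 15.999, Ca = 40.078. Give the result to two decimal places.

-2.28 percentage points

First mineral: 16.833 g Ca in 268.933 g formula = 6.26 wt% Ca.
Second mineral: 80.156 g Ca in 938.513 g formula = 8.54 wt% Ca.
6.26% − 8.54% gives a difference of -2.28 percentage points.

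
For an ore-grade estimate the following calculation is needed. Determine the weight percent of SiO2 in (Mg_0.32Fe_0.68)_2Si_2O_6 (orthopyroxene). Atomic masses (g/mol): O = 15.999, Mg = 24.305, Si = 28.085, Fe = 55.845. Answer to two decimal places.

49.32 wt%

Formula mass = 243.668 g/mol.
2 Si → 2.0000 mol SiO2 per formula unit; M(SiO2) = 60.083, so SiO2 mass = 120.166 g.
120.166/243.668 × 100 = 49.32 wt%.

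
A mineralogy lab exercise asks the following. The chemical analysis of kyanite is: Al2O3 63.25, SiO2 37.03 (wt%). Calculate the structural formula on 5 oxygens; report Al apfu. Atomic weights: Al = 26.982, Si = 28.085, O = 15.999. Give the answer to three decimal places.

63.25 wt% Al2O3 ÷ 101.961 g/mol = 0.62034 mol, giving 1.24068 Al and 1.86102 O.
37.03 wt% SiO2 ÷ 60.083 g/mol = 0.61631 mol, giving 0.61631 Si and 1.23262 O.
Oxygen sums to 3.09364; scaling by 5/3.09364 = 1.61622 puts the formula on 5 O.
Al: 1.24068 × 1.61622 = 2.005 atoms per formula unit.

2.005 Al apfu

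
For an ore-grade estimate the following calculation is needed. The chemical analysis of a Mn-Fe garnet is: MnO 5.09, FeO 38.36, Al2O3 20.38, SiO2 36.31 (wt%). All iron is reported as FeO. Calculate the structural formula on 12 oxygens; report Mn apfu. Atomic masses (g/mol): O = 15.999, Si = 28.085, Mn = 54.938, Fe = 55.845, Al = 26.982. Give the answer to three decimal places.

0.357 Mn apfu

5.09 wt% MnO ÷ 70.937 g/mol = 0.07175 mol, giving 0.07175 Mn and 0.07175 O.
38.36 wt% FeO ÷ 71.844 g/mol = 0.53393 mol, giving 0.53393 Fe and 0.53393 O.
20.38 wt% Al2O3 ÷ 101.961 g/mol = 0.19988 mol, giving 0.39976 Al and 0.59964 O.
36.31 wt% SiO2 ÷ 60.083 g/mol = 0.60433 mol, giving 0.60433 Si and 1.20866 O.
Oxygen sums to 2.41398; scaling by 12/2.41398 = 4.97104 puts the formula on 12 O.
Mn: 0.07175 × 4.97104 = 0.357 atoms per formula unit.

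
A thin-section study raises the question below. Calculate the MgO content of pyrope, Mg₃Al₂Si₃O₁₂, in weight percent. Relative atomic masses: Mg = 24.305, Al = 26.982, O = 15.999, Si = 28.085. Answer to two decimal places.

M(Mg₃Al₂Si₃O₁₂) = 403.122 g/mol; M(MgO) = 40.304 g/mol.
Moles MgO per formula unit = 3 Mg ÷ 1 = 3.0000.
MgO fraction = (3.0000 × 40.304) / 403.122 = 120.912/403.122 = 0.2999.

29.99 wt%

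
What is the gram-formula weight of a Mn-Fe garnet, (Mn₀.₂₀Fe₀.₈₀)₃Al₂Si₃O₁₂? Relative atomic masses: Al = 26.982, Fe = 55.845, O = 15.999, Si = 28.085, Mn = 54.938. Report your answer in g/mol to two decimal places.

497.20 g/mol

M = 0.60(54.938) + 2.40(55.845) + 2(26.982) + 3(28.085) + 12(15.999)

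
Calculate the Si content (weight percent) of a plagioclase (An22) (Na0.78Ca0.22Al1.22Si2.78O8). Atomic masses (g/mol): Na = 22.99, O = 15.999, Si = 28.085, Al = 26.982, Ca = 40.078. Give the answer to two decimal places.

29.38 weight percent

Formula mass = 0.78·22.99 + 0.22·40.078 + 1.22·26.982 + 2.78·28.085 + 8·15.999 = 265.736 g/mol, of which 78.076 g is Si.
So Si makes up 78.076/265.736 = 0.2938 of the mass, i.e. 29.38%.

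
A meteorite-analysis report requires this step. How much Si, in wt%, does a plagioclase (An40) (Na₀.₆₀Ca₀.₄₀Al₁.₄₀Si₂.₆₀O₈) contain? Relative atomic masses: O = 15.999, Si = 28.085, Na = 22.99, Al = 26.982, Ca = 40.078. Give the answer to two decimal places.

27.18 wt%

M(Na₀.₆₀Ca₀.₄₀Al₁.₄₀Si₂.₆₀O₈) = 268.613 g/mol.
Si contributes 2.60 × 28.085 = 73.021 g per mole.
73.021/268.613 = 0.2718 → 27.18%.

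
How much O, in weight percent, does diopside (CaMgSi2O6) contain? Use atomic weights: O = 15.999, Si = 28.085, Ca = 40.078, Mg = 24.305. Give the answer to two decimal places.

44.33 weight percent

M(CaMgSi2O6) = 216.547 g/mol.
O contributes 6 × 15.999 = 95.994 g per mole.
95.994/216.547 = 0.4433 → 44.33%.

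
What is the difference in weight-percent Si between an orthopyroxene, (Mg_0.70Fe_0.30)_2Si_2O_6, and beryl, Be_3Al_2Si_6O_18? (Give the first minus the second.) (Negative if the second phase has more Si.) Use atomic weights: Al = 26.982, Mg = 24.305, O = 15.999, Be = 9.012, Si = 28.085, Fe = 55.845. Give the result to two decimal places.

M((Mg_0.70Fe_0.30)_2Si_2O_6) = 219.698 g/mol, so wt% Si = 56.170/219.698 × 100 = 25.57%.
M(Be_3Al_2Si_6O_18) = 537.492 g/mol, so wt% Si = 168.510/537.492 × 100 = 31.35%.
25.57 − 31.35 = -5.78 pp.

-5.78 percentage points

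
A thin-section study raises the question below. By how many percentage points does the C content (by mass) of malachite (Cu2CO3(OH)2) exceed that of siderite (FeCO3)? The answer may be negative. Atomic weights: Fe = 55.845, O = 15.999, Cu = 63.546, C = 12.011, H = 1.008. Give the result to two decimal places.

First mineral: 12.011 g C in 221.114 g formula = 5.43 wt% C.
Second mineral: 12.011 g C in 115.853 g formula = 10.37 wt% C.
5.43% − 10.37% gives a difference of -4.94 percentage points.

-4.94 percentage points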